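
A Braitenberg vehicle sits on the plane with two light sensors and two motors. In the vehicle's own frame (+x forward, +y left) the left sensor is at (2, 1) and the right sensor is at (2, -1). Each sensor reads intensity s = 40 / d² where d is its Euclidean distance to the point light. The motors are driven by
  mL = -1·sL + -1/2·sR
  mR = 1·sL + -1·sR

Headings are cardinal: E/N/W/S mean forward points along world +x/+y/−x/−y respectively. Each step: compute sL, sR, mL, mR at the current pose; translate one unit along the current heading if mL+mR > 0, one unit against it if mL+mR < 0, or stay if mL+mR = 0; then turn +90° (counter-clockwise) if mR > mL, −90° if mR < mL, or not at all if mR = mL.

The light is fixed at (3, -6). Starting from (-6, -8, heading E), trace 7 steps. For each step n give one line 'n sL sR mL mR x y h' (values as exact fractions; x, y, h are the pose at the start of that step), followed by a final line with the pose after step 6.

0 4/5 20/29 -166/145 16/145 -6 -8 E
1 40/121 40/81 -5660/9801 -1600/9801 -7 -8 N
2 1/4 10/37 -57/148 -3/148 -7 -9 W
3 40/89 8/25 -1356/2225 288/2225 -6 -9 S
4 4/5 20/29 -166/145 16/145 -6 -8 E
5 40/121 40/81 -5660/9801 -1600/9801 -7 -8 N
6 1/4 10/37 -57/148 -3/148 -7 -9 W
final -6 -9 S

n=0: pose=(-6,-8,E); sL=4/5, sR=20/29; mL=-166/145, mR=16/145; mL+mR=-30/29 → advance -1; mR−mL=182/145 → turn +1·90°
n=1: pose=(-7,-8,N); sL=40/121, sR=40/81; mL=-5660/9801, mR=-1600/9801; mL+mR=-20/27 → advance -1; mR−mL=4060/9801 → turn +1·90°
n=2: pose=(-7,-9,W); sL=1/4, sR=10/37; mL=-57/148, mR=-3/148; mL+mR=-15/37 → advance -1; mR−mL=27/74 → turn +1·90°
n=3: pose=(-6,-9,S); sL=40/89, sR=8/25; mL=-1356/2225, mR=288/2225; mL+mR=-12/25 → advance -1; mR−mL=1644/2225 → turn +1·90°
n=4: pose=(-6,-8,E); sL=4/5, sR=20/29; mL=-166/145, mR=16/145; mL+mR=-30/29 → advance -1; mR−mL=182/145 → turn +1·90°
n=5: pose=(-7,-8,N); sL=40/121, sR=40/81; mL=-5660/9801, mR=-1600/9801; mL+mR=-20/27 → advance -1; mR−mL=4060/9801 → turn +1·90°
n=6: pose=(-7,-9,W); sL=1/4, sR=10/37; mL=-57/148, mR=-3/148; mL+mR=-15/37 → advance -1; mR−mL=27/74 → turn +1·90°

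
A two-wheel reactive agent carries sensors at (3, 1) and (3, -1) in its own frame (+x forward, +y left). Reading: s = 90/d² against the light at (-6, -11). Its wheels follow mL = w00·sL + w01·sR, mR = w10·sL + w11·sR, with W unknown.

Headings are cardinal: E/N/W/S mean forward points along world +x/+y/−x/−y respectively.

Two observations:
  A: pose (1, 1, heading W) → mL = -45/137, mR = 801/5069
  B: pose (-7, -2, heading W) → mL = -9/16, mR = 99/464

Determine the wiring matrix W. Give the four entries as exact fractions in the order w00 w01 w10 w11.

obs A: pose=(1,1,W) → sL=90/137, sR=18/37, mL=-45/137, mR=801/5069
obs B: pose=(-7,-2,W) → sL=9/8, sR=45/58, mL=-9/16, mR=99/464
sensor matrix S = [[90/137, 18/37], [9/8, 45/58]]; det S = -22113/588004
solve [mL_A; mL_B] = S·[w00; w01] and [mR_A; mR_B] = S·[w10; w11]:
  w00 = -1/2, w01 = 0, w10 = -1/2, w11 = 1

-1/2 0 -1/2 1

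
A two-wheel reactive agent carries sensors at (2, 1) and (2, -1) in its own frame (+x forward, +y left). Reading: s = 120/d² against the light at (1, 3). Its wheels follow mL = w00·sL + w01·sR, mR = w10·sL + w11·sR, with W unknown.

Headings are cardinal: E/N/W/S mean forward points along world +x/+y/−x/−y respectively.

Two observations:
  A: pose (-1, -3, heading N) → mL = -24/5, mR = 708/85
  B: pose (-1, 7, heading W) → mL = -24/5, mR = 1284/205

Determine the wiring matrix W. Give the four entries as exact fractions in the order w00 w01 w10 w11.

-1 0 1 1/2

obs A: pose=(-1,-3,N) → sL=24/5, sR=120/17, mL=-24/5, mR=708/85
obs B: pose=(-1,7,W) → sL=24/5, sR=120/41, mL=-24/5, mR=1284/205
sensor matrix S = [[24/5, 120/17], [24/5, 120/41]]; det S = -13824/697
solve [mL_A; mL_B] = S·[w00; w01] and [mR_A; mR_B] = S·[w10; w11]:
  w00 = -1, w01 = 0, w10 = 1, w11 = 1/2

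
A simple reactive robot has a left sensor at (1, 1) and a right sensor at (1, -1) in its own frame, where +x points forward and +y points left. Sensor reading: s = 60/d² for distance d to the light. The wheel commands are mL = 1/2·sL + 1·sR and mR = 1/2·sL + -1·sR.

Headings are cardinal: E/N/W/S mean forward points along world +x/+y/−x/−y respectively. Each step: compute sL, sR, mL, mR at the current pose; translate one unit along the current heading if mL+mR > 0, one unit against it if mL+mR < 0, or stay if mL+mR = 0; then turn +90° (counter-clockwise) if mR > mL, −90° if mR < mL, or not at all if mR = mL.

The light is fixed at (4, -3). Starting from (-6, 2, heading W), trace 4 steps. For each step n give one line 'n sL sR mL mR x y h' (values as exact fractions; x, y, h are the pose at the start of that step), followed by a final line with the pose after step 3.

0 60/137 60/157 12930/21509 -3510/21509 -6 2 W
1 1/3 15/34 31/51 -14/51 -7 2 N
2 60/149 12/25 2538/3725 -1038/3725 -7 3 E
3 30/53 30/73 2685/3869 -495/3869 -6 3 S
final -6 2 W

n=0: pose=(-6,2,W); sL=60/137, sR=60/157; mL=12930/21509, mR=-3510/21509; mL+mR=60/137 → advance +1; mR−mL=-120/157 → turn -1·90°
n=1: pose=(-7,2,N); sL=1/3, sR=15/34; mL=31/51, mR=-14/51; mL+mR=1/3 → advance +1; mR−mL=-15/17 → turn -1·90°
n=2: pose=(-7,3,E); sL=60/149, sR=12/25; mL=2538/3725, mR=-1038/3725; mL+mR=60/149 → advance +1; mR−mL=-24/25 → turn -1·90°
n=3: pose=(-6,3,S); sL=30/53, sR=30/73; mL=2685/3869, mR=-495/3869; mL+mR=30/53 → advance +1; mR−mL=-60/73 → turn -1·90°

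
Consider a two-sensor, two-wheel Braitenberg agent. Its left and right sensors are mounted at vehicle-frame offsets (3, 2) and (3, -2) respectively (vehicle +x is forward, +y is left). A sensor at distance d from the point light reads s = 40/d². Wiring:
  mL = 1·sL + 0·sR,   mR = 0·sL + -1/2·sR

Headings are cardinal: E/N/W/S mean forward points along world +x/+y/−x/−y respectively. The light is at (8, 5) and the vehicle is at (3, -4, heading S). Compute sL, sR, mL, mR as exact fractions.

40/153 40/193 40/153 -20/193

left sensor world pos  = (5, -7); dL² = 153
right sensor world pos = (1, -7); dR² = 193
sL = 40/153 = 40/153
sR = 40/193 = 40/193
mL = 1·sL + 0·sR = 40/153
mR = 0·sL + -1/2·sR = -20/193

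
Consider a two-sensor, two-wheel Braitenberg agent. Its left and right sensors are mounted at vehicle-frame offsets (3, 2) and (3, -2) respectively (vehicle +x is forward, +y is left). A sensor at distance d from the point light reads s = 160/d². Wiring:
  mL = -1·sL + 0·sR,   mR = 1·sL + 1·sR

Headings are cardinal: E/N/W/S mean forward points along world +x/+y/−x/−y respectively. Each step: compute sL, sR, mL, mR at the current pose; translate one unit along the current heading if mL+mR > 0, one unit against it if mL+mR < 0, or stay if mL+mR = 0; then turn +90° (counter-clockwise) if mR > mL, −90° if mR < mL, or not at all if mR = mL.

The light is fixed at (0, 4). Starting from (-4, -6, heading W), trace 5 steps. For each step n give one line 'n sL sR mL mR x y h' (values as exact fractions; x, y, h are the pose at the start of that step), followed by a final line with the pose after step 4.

0 160/193 160/113 -160/193 48960/21809 -4 -6 W
1 80/89 80/109 -80/89 15840/9701 -5 -6 S
2 32/17 160/173 -32/17 8256/2941 -5 -7 E
3 8/5 40/17 -8/5 336/85 -4 -7 N
4 160/193 160/113 -160/193 48960/21809 -4 -6 W
final -5 -6 S

n=0: pose=(-4,-6,W); sL=160/193, sR=160/113; mL=-160/193, mR=48960/21809; mL+mR=160/113 → advance +1; mR−mL=67040/21809 → turn +1·90°
n=1: pose=(-5,-6,S); sL=80/89, sR=80/109; mL=-80/89, mR=15840/9701; mL+mR=80/109 → advance +1; mR−mL=24560/9701 → turn +1·90°
n=2: pose=(-5,-7,E); sL=32/17, sR=160/173; mL=-32/17, mR=8256/2941; mL+mR=160/173 → advance +1; mR−mL=13792/2941 → turn +1·90°
n=3: pose=(-4,-7,N); sL=8/5, sR=40/17; mL=-8/5, mR=336/85; mL+mR=40/17 → advance +1; mR−mL=472/85 → turn +1·90°
n=4: pose=(-4,-6,W); sL=160/193, sR=160/113; mL=-160/193, mR=48960/21809; mL+mR=160/113 → advance +1; mR−mL=67040/21809 → turn +1·90°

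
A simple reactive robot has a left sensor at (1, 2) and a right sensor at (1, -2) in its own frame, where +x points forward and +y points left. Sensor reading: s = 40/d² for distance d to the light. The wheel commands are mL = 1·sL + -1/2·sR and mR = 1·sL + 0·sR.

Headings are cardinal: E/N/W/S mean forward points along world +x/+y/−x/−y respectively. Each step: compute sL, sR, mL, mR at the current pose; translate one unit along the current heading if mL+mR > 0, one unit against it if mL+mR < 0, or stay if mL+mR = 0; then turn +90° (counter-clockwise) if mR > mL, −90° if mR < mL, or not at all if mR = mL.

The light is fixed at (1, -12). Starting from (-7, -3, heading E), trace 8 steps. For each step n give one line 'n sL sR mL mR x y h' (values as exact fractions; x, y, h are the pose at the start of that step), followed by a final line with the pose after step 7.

n=0: pose=(-7,-3,E); sL=4/17, sR=20/49; mL=26/833, mR=4/17; mL+mR=222/833 → advance +1; mR−mL=10/49 → turn +1·90°
n=1: pose=(-6,-3,N); sL=40/181, sR=8/25; mL=276/4525, mR=40/181; mL+mR=1276/4525 → advance +1; mR−mL=4/25 → turn +1·90°
n=2: pose=(-6,-2,W); sL=5/16, sR=5/26; mL=45/208, mR=5/16; mL+mR=55/104 → advance +1; mR−mL=5/52 → turn +1·90°
n=3: pose=(-7,-2,S); sL=40/117, sR=40/181; mL=4900/21177, mR=40/117; mL+mR=12140/21177 → advance +1; mR−mL=20/181 → turn +1·90°
n=4: pose=(-7,-3,E); sL=4/17, sR=20/49; mL=26/833, mR=4/17; mL+mR=222/833 → advance +1; mR−mL=10/49 → turn +1·90°
n=5: pose=(-6,-3,N); sL=40/181, sR=8/25; mL=276/4525, mR=40/181; mL+mR=1276/4525 → advance +1; mR−mL=4/25 → turn +1·90°
n=6: pose=(-6,-2,W); sL=5/16, sR=5/26; mL=45/208, mR=5/16; mL+mR=55/104 → advance +1; mR−mL=5/52 → turn +1·90°
n=7: pose=(-7,-2,S); sL=40/117, sR=40/181; mL=4900/21177, mR=40/117; mL+mR=12140/21177 → advance +1; mR−mL=20/181 → turn +1·90°

0 4/17 20/49 26/833 4/17 -7 -3 E
1 40/181 8/25 276/4525 40/181 -6 -3 N
2 5/16 5/26 45/208 5/16 -6 -2 W
3 40/117 40/181 4900/21177 40/117 -7 -2 S
4 4/17 20/49 26/833 4/17 -7 -3 E
5 40/181 8/25 276/4525 40/181 -6 -3 N
6 5/16 5/26 45/208 5/16 -6 -2 W
7 40/117 40/181 4900/21177 40/117 -7 -2 S
final -7 -3 E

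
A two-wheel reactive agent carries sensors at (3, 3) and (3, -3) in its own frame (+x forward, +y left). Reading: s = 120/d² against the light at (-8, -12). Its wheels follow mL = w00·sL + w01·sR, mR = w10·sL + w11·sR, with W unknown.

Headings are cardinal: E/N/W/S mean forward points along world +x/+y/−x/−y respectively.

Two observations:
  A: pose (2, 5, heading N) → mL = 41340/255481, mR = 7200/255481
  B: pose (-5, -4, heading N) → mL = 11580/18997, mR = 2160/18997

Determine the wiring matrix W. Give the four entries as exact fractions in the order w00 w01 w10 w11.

obs A: pose=(2,5,N) → sL=120/449, sR=120/569, mL=41340/255481, mR=7200/255481
obs B: pose=(-5,-4,N) → sL=120/121, sR=120/157, mL=11580/18997, mR=2160/18997
sensor matrix S = [[120/449, 120/569], [120/121, 120/157]]; det S = -23673600/4853372557
solve [mL_A; mL_B] = S·[w00; w01] and [mR_A; mR_B] = S·[w10; w11]:
  w00 = 1, w01 = -1/2, w10 = 1/2, w11 = -1/2

1 -1/2 1/2 -1/2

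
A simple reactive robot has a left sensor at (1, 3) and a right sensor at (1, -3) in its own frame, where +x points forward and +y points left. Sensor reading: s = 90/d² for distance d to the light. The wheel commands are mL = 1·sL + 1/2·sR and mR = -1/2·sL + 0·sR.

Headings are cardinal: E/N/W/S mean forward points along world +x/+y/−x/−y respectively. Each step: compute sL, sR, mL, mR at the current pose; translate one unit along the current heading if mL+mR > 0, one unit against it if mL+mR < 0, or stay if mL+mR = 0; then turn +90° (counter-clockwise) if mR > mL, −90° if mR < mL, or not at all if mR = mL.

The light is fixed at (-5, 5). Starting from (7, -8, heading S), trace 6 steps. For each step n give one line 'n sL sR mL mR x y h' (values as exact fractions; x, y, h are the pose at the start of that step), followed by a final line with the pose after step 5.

0 90/421 90/277 43875/116617 -45/421 7 -8 S
1 9/41 45/121 4023/9922 -9/82 7 -9 W
2 90/233 18/73 8667/17009 -45/233 6 -9 N
3 45/122 9/40 2349/4880 -45/244 6 -8 E
4 90/421 90/277 43875/116617 -45/421 7 -8 S
5 9/41 45/121 4023/9922 -9/82 7 -9 W
final 6 -9 N

n=0: pose=(7,-8,S); sL=90/421, sR=90/277; mL=43875/116617, mR=-45/421; mL+mR=31410/116617 → advance +1; mR−mL=-56340/116617 → turn -1·90°
n=1: pose=(7,-9,W); sL=9/41, sR=45/121; mL=4023/9922, mR=-9/82; mL+mR=1467/4961 → advance +1; mR−mL=-2556/4961 → turn -1·90°
n=2: pose=(6,-9,N); sL=90/233, sR=18/73; mL=8667/17009, mR=-45/233; mL+mR=5382/17009 → advance +1; mR−mL=-11952/17009 → turn -1·90°
n=3: pose=(6,-8,E); sL=45/122, sR=9/40; mL=2349/4880, mR=-45/244; mL+mR=1449/4880 → advance +1; mR−mL=-3249/4880 → turn -1·90°
n=4: pose=(7,-8,S); sL=90/421, sR=90/277; mL=43875/116617, mR=-45/421; mL+mR=31410/116617 → advance +1; mR−mL=-56340/116617 → turn -1·90°
n=5: pose=(7,-9,W); sL=9/41, sR=45/121; mL=4023/9922, mR=-9/82; mL+mR=1467/4961 → advance +1; mR−mL=-2556/4961 → turn -1·90°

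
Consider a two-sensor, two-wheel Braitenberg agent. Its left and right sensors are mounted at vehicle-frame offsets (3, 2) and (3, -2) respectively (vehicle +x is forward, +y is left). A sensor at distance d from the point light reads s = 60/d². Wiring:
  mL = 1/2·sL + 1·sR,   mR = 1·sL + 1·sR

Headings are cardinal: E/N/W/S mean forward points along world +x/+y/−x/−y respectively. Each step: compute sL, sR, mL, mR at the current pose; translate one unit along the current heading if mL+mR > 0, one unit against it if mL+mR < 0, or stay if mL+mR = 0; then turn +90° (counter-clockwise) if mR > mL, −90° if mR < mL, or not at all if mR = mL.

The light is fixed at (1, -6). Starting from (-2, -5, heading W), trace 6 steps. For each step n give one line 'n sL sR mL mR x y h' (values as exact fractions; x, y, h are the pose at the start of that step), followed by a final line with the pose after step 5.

0 60/37 4/3 238/111 328/111 -2 -5 W
1 15/2 3/2 21/4 9 -3 -5 S
2 12 12 18 24 -3 -6 E
3 30/17 6 117/17 132/17 -2 -6 N
4 60/37 4/3 238/111 328/111 -2 -5 W
5 15/2 3/2 21/4 9 -3 -5 S
final -3 -6 E

n=0: pose=(-2,-5,W); sL=60/37, sR=4/3; mL=238/111, mR=328/111; mL+mR=566/111 → advance +1; mR−mL=30/37 → turn +1·90°
n=1: pose=(-3,-5,S); sL=15/2, sR=3/2; mL=21/4, mR=9; mL+mR=57/4 → advance +1; mR−mL=15/4 → turn +1·90°
n=2: pose=(-3,-6,E); sL=12, sR=12; mL=18, mR=24; mL+mR=42 → advance +1; mR−mL=6 → turn +1·90°
n=3: pose=(-2,-6,N); sL=30/17, sR=6; mL=117/17, mR=132/17; mL+mR=249/17 → advance +1; mR−mL=15/17 → turn +1·90°
n=4: pose=(-2,-5,W); sL=60/37, sR=4/3; mL=238/111, mR=328/111; mL+mR=566/111 → advance +1; mR−mL=30/37 → turn +1·90°
n=5: pose=(-3,-5,S); sL=15/2, sR=3/2; mL=21/4, mR=9; mL+mR=57/4 → advance +1; mR−mL=15/4 → turn +1·90°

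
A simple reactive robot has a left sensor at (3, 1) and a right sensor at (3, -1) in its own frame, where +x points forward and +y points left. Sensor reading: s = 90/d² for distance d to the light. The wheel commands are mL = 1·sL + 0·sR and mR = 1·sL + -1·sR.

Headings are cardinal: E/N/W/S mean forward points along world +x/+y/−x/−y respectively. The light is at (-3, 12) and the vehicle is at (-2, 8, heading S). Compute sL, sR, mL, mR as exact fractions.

left sensor world pos  = (-1, 5); dL² = 53
right sensor world pos = (-3, 5); dR² = 49
sL = 90/53 = 90/53
sR = 90/49 = 90/49
mL = 1·sL + 0·sR = 90/53
mR = 1·sL + -1·sR = -360/2597

90/53 90/49 90/53 -360/2597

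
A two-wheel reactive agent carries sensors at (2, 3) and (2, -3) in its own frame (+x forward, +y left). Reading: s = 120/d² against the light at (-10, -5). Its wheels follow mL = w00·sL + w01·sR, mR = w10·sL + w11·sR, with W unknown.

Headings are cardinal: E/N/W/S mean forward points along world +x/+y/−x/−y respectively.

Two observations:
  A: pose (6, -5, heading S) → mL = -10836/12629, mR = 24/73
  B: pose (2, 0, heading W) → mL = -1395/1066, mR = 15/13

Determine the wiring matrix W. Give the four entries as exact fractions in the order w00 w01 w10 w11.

-1/2 -1 1 0

obs A: pose=(6,-5,S) → sL=24/73, sR=120/173, mL=-10836/12629, mR=24/73
obs B: pose=(2,0,W) → sL=15/13, sR=30/41, mL=-1395/1066, mR=15/13
sensor matrix S = [[24/73, 120/173], [15/13, 30/41]]; det S = -3768120/6731257
solve [mL_A; mL_B] = S·[w00; w01] and [mR_A; mR_B] = S·[w10; w11]:
  w00 = -1/2, w01 = -1, w10 = 1, w11 = 0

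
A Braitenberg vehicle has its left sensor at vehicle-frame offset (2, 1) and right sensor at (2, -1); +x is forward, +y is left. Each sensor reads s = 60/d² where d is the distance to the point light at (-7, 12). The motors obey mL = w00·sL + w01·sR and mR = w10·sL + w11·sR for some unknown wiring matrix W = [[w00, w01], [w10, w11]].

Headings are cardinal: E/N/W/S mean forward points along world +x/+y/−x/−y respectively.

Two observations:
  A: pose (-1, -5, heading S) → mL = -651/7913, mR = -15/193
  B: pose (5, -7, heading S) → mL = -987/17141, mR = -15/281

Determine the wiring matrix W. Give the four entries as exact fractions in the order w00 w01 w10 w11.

obs A: pose=(-1,-5,S) → sL=6/41, sR=30/193, mL=-651/7913, mR=-15/193
obs B: pose=(5,-7,S) → sL=6/61, sR=30/281, mL=-987/17141, mR=-15/281
sensor matrix S = [[6/41, 30/193], [6/61, 30/281]]; det S = 45360/135636733
solve [mL_A; mL_B] = S·[w00; w01] and [mR_A; mR_B] = S·[w10; w11]:
  w00 = 1/2, w01 = -1, w10 = 0, w11 = -1/2

1/2 -1 0 -1/2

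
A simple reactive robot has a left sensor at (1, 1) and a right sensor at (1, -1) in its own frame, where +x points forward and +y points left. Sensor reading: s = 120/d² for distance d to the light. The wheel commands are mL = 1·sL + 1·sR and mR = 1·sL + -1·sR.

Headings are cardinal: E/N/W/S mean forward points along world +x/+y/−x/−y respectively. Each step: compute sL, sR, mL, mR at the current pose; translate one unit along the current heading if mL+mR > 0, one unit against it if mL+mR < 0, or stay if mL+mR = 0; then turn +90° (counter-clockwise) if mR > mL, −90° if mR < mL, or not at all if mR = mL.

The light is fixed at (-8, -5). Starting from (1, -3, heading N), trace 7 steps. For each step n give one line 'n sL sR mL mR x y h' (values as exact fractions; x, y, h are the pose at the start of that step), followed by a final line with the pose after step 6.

0 120/73 120/109 21840/7957 4320/7957 1 -3 N
1 30/29 15/13 825/377 -45/377 1 -2 E
2 24/25 24/17 1008/425 -192/425 2 -2 S
3 60/41 4/3 344/123 16/123 2 -3 W
4 120/73 120/109 21840/7957 4320/7957 1 -3 N
5 30/29 15/13 825/377 -45/377 1 -2 E
6 24/25 24/17 1008/425 -192/425 2 -2 S
final 2 -3 W

n=0: pose=(1,-3,N); sL=120/73, sR=120/109; mL=21840/7957, mR=4320/7957; mL+mR=240/73 → advance +1; mR−mL=-240/109 → turn -1·90°
n=1: pose=(1,-2,E); sL=30/29, sR=15/13; mL=825/377, mR=-45/377; mL+mR=60/29 → advance +1; mR−mL=-30/13 → turn -1·90°
n=2: pose=(2,-2,S); sL=24/25, sR=24/17; mL=1008/425, mR=-192/425; mL+mR=48/25 → advance +1; mR−mL=-48/17 → turn -1·90°
n=3: pose=(2,-3,W); sL=60/41, sR=4/3; mL=344/123, mR=16/123; mL+mR=120/41 → advance +1; mR−mL=-8/3 → turn -1·90°
n=4: pose=(1,-3,N); sL=120/73, sR=120/109; mL=21840/7957, mR=4320/7957; mL+mR=240/73 → advance +1; mR−mL=-240/109 → turn -1·90°
n=5: pose=(1,-2,E); sL=30/29, sR=15/13; mL=825/377, mR=-45/377; mL+mR=60/29 → advance +1; mR−mL=-30/13 → turn -1·90°
n=6: pose=(2,-2,S); sL=24/25, sR=24/17; mL=1008/425, mR=-192/425; mL+mR=48/25 → advance +1; mR−mL=-48/17 → turn -1·90°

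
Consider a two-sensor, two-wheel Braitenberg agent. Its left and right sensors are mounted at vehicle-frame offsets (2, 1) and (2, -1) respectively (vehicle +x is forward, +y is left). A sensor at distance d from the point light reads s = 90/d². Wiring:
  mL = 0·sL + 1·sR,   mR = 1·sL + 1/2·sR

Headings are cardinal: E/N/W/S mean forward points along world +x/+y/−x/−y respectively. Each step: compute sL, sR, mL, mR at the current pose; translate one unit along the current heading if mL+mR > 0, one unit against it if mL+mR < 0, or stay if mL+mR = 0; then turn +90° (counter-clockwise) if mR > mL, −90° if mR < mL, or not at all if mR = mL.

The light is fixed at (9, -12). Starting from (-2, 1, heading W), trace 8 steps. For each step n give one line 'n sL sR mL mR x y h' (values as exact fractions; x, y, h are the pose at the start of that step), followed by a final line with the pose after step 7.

n=0: pose=(-2,1,W); sL=90/313, sR=18/73; mL=18/73, mR=9387/22849; mL+mR=15021/22849 → advance +1; mR−mL=3753/22849 → turn +1·90°
n=1: pose=(-3,1,S); sL=45/121, sR=9/29; mL=9/29, mR=3699/7018; mL+mR=5877/7018 → advance +1; mR−mL=1521/7018 → turn +1·90°
n=2: pose=(-3,0,E); sL=90/269, sR=90/221; mL=90/221, mR=31995/59449; mL+mR=56205/59449 → advance +1; mR−mL=7785/59449 → turn +1·90°
n=3: pose=(-2,0,N); sL=9/34, sR=45/148; mL=45/148, mR=2097/5032; mL+mR=3627/5032 → advance +1; mR−mL=567/5032 → turn +1·90°
n=4: pose=(-2,1,W); sL=90/313, sR=18/73; mL=18/73, mR=9387/22849; mL+mR=15021/22849 → advance +1; mR−mL=3753/22849 → turn +1·90°
n=5: pose=(-3,1,S); sL=45/121, sR=9/29; mL=9/29, mR=3699/7018; mL+mR=5877/7018 → advance +1; mR−mL=1521/7018 → turn +1·90°
n=6: pose=(-3,0,E); sL=90/269, sR=90/221; mL=90/221, mR=31995/59449; mL+mR=56205/59449 → advance +1; mR−mL=7785/59449 → turn +1·90°
n=7: pose=(-2,0,N); sL=9/34, sR=45/148; mL=45/148, mR=2097/5032; mL+mR=3627/5032 → advance +1; mR−mL=567/5032 → turn +1·90°

0 90/313 18/73 18/73 9387/22849 -2 1 W
1 45/121 9/29 9/29 3699/7018 -3 1 S
2 90/269 90/221 90/221 31995/59449 -3 0 E
3 9/34 45/148 45/148 2097/5032 -2 0 N
4 90/313 18/73 18/73 9387/22849 -2 1 W
5 45/121 9/29 9/29 3699/7018 -3 1 S
6 90/269 90/221 90/221 31995/59449 -3 0 E
7 9/34 45/148 45/148 2097/5032 -2 0 N
final -2 1 W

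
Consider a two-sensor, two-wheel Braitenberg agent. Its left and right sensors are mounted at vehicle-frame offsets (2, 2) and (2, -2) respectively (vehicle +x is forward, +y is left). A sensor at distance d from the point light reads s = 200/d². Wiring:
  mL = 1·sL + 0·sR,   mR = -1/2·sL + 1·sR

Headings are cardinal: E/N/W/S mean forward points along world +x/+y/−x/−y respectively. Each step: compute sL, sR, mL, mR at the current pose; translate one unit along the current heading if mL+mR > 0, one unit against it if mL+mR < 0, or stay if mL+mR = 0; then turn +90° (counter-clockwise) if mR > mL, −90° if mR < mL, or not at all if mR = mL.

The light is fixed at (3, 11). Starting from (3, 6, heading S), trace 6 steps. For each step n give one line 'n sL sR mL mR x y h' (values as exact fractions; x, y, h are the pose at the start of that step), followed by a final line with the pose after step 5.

n=0: pose=(3,6,S); sL=200/53, sR=200/53; mL=200/53, mR=100/53; mL+mR=300/53 → advance +1; mR−mL=-100/53 → turn -1·90°
n=1: pose=(3,5,W); sL=50/17, sR=10; mL=50/17, mR=145/17; mL+mR=195/17 → advance +1; mR−mL=95/17 → turn +1·90°
n=2: pose=(2,5,S); sL=40/13, sR=200/73; mL=40/13, mR=1140/949; mL+mR=4060/949 → advance +1; mR−mL=-1780/949 → turn -1·90°
n=3: pose=(2,4,W); sL=20/9, sR=100/17; mL=20/9, mR=730/153; mL+mR=1070/153 → advance +1; mR−mL=130/51 → turn +1·90°
n=4: pose=(1,4,S); sL=200/81, sR=200/97; mL=200/81, mR=6500/7857; mL+mR=25900/7857 → advance +1; mR−mL=-4300/2619 → turn -1·90°
n=5: pose=(1,3,W); sL=50/29, sR=50/13; mL=50/29, mR=1125/377; mL+mR=1775/377 → advance +1; mR−mL=475/377 → turn +1·90°

0 200/53 200/53 200/53 100/53 3 6 S
1 50/17 10 50/17 145/17 3 5 W
2 40/13 200/73 40/13 1140/949 2 5 S
3 20/9 100/17 20/9 730/153 2 4 W
4 200/81 200/97 200/81 6500/7857 1 4 S
5 50/29 50/13 50/29 1125/377 1 3 W
final 0 3 S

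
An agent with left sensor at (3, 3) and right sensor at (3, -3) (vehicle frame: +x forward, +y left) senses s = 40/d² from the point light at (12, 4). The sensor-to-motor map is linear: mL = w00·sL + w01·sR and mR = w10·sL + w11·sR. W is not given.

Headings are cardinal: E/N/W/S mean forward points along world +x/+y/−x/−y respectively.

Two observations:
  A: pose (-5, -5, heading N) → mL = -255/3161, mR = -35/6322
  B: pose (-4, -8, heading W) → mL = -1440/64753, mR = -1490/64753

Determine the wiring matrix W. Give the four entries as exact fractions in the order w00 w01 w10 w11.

1 -1 -1 1/2

obs A: pose=(-5,-5,N) → sL=10/109, sR=5/29, mL=-255/3161, mR=-35/6322
obs B: pose=(-4,-8,W) → sL=20/293, sR=20/221, mL=-1440/64753, mR=-1490/64753
sensor matrix S = [[10/109, 5/29], [20/293, 20/221]]; det S = -709500/204684233
solve [mL_A; mL_B] = S·[w00; w01] and [mR_A; mR_B] = S·[w10; w11]:
  w00 = 1, w01 = -1, w10 = -1, w11 = 1/2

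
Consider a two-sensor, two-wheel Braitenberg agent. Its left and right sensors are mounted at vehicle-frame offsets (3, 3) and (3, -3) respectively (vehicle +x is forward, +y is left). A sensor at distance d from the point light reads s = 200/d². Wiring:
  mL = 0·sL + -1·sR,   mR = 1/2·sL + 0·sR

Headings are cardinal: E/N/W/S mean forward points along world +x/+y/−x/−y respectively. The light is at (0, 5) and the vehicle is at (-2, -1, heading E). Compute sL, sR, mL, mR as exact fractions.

20 100/41 -100/41 10

left sensor world pos  = (1, 2); dL² = 10
right sensor world pos = (1, -4); dR² = 82
sL = 200/10 = 20
sR = 200/82 = 100/41
mL = 0·sL + -1·sR = -100/41
mR = 1/2·sL + 0·sR = 10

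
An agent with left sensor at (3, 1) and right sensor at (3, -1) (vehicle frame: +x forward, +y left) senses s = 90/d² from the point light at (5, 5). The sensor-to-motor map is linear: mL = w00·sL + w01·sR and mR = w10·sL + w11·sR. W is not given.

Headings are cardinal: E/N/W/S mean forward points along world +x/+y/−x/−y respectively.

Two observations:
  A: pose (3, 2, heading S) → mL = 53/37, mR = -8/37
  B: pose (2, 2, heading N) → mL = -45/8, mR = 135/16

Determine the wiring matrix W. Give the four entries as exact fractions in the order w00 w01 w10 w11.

obs A: pose=(3,2,S) → sL=90/37, sR=2, mL=53/37, mR=-8/37
obs B: pose=(2,2,N) → sL=45/8, sR=45/2, mL=-45/8, mR=135/16
sensor matrix S = [[90/37, 2], [45/8, 45/2]]; det S = 6435/148
solve [mL_A; mL_B] = S·[w00; w01] and [mR_A; mR_B] = S·[w10; w11]:
  w00 = 1, w01 = -1/2, w10 = -1/2, w11 = 1/2

1 -1/2 -1/2 1/2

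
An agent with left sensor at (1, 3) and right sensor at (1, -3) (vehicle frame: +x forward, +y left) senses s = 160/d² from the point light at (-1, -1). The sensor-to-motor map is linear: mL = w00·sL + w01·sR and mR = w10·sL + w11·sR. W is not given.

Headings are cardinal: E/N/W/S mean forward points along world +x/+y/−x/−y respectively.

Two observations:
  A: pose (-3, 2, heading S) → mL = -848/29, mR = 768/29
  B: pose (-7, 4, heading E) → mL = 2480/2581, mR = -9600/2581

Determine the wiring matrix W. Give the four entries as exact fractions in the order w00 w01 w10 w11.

-1 1/2 1 -1

obs A: pose=(-3,2,S) → sL=32, sR=160/29, mL=-848/29, mR=768/29
obs B: pose=(-7,4,E) → sL=160/89, sR=160/29, mL=2480/2581, mR=-9600/2581
sensor matrix S = [[32, 160/29], [160/89, 160/29]]; det S = 430080/2581
solve [mL_A; mL_B] = S·[w00; w01] and [mR_A; mR_B] = S·[w10; w11]:
  w00 = -1, w01 = 1/2, w10 = 1, w11 = -1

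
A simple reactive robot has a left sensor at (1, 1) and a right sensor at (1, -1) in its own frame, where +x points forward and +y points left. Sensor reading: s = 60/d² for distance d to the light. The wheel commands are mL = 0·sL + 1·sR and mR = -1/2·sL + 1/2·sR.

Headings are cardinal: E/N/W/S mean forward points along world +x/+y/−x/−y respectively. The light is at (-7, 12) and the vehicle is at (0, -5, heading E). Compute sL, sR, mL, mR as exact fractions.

left sensor world pos  = (1, -4); dL² = 320
right sensor world pos = (1, -6); dR² = 388
sL = 60/320 = 3/16
sR = 60/388 = 15/97
mL = 0·sL + 1·sR = 15/97
mR = -1/2·sL + 1/2·sR = -51/3104

3/16 15/97 15/97 -51/3104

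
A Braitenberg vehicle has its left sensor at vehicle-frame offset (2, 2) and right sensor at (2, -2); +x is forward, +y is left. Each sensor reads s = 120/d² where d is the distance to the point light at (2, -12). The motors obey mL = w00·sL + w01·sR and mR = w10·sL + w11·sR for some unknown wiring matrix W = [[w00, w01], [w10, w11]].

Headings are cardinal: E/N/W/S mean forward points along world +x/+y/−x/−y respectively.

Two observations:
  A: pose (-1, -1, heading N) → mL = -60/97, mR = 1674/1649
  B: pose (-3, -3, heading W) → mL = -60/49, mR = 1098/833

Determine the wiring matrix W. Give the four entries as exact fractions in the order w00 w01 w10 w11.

-1 0 1/2 1

obs A: pose=(-1,-1,N) → sL=60/97, sR=12/17, mL=-60/97, mR=1674/1649
obs B: pose=(-3,-3,W) → sL=60/49, sR=12/17, mL=-60/49, mR=1098/833
sensor matrix S = [[60/97, 12/17], [60/49, 12/17]]; det S = -34560/80801
solve [mL_A; mL_B] = S·[w00; w01] and [mR_A; mR_B] = S·[w10; w11]:
  w00 = -1, w01 = 0, w10 = 1/2, w11 = 1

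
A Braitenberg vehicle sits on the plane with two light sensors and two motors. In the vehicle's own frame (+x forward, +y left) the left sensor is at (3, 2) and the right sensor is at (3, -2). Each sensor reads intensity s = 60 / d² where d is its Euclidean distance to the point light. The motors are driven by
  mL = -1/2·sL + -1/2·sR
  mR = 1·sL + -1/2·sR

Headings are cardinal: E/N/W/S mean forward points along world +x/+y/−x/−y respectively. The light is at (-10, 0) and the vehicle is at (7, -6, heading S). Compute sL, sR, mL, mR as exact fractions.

left sensor world pos  = (9, -9); dL² = 442
right sensor world pos = (5, -9); dR² = 306
sL = 60/442 = 30/221
sR = 60/306 = 10/51
mL = -1/2·sL + -1/2·sR = -110/663
mR = 1·sL + -1/2·sR = 25/663

30/221 10/51 -110/663 25/663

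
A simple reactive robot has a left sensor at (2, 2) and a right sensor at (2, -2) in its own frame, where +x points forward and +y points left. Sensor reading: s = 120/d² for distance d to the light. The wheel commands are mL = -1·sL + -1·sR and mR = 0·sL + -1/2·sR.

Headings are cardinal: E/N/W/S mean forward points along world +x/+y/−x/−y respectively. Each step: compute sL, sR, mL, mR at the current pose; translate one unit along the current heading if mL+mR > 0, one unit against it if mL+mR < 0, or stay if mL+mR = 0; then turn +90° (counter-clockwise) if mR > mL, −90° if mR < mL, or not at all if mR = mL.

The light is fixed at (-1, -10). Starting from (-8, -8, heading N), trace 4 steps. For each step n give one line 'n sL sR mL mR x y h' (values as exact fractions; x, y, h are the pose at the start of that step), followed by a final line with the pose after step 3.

n=0: pose=(-8,-8,N); sL=120/97, sR=120/41; mL=-16560/3977, mR=-60/41; mL+mR=-22380/3977 → advance -1; mR−mL=10740/3977 → turn +1·90°
n=1: pose=(-8,-9,W); sL=60/41, sR=4/3; mL=-344/123, mR=-2/3; mL+mR=-142/41 → advance -1; mR−mL=262/123 → turn +1·90°
n=2: pose=(-7,-9,S); sL=120/17, sR=24/13; mL=-1968/221, mR=-12/13; mL+mR=-2172/221 → advance -1; mR−mL=1764/221 → turn +1·90°
n=3: pose=(-7,-8,E); sL=15/4, sR=15/2; mL=-45/4, mR=-15/4; mL+mR=-15 → advance -1; mR−mL=15/2 → turn +1·90°

0 120/97 120/41 -16560/3977 -60/41 -8 -8 N
1 60/41 4/3 -344/123 -2/3 -8 -9 W
2 120/17 24/13 -1968/221 -12/13 -7 -9 S
3 15/4 15/2 -45/4 -15/4 -7 -8 E
final -8 -8 N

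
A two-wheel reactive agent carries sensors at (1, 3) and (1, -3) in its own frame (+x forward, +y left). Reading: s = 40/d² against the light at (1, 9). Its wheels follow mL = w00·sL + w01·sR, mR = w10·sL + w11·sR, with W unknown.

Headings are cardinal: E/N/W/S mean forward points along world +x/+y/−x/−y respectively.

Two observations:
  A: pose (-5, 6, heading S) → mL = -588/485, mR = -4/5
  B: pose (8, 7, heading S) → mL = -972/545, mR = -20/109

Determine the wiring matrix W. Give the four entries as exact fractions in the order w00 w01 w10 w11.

obs A: pose=(-5,6,S) → sL=8/5, sR=40/97, mL=-588/485, mR=-4/5
obs B: pose=(8,7,S) → sL=40/109, sR=8/5, mL=-972/545, mR=-20/109
sensor matrix S = [[8/5, 40/97], [40/109, 8/5]]; det S = 636672/264325
solve [mL_A; mL_B] = S·[w00; w01] and [mR_A; mR_B] = S·[w10; w11]:
  w00 = -1/2, w01 = -1, w10 = -1/2, w11 = 0

-1/2 -1 -1/2 0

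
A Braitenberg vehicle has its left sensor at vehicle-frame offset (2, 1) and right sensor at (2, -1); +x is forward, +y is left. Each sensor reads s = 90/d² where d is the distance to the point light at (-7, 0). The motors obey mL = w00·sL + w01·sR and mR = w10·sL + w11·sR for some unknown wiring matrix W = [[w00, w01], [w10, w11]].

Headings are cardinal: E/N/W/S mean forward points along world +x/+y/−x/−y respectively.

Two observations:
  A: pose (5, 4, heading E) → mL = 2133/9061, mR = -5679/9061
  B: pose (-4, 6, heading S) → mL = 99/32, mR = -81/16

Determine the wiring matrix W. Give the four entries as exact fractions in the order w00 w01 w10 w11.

-1/2 1 -1 -1/2

obs A: pose=(5,4,E) → sL=90/221, sR=18/41, mL=2133/9061, mR=-5679/9061
obs B: pose=(-4,6,S) → sL=45/16, sR=9/2, mL=99/32, mR=-81/16
sensor matrix S = [[90/221, 18/41], [45/16, 9/2]]; det S = 43335/72488
solve [mL_A; mL_B] = S·[w00; w01] and [mR_A; mR_B] = S·[w10; w11]:
  w00 = -1/2, w01 = 1, w10 = -1, w11 = -1/2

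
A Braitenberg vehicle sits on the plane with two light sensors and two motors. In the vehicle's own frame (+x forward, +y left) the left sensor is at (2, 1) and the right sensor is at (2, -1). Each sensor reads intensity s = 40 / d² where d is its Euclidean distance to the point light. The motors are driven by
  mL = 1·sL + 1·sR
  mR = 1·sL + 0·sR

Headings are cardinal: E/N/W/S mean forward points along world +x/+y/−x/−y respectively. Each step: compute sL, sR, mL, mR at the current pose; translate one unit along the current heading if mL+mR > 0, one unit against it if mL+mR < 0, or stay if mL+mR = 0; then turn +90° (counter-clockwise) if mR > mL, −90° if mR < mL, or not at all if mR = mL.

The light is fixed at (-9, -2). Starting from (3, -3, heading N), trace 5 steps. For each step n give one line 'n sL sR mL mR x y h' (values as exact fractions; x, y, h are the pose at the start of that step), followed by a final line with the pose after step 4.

n=0: pose=(3,-3,N); sL=20/61, sR=4/17; mL=584/1037, mR=20/61; mL+mR=924/1037 → advance +1; mR−mL=-4/17 → turn -1·90°
n=1: pose=(3,-2,E); sL=40/197, sR=40/197; mL=80/197, mR=40/197; mL+mR=120/197 → advance +1; mR−mL=-40/197 → turn -1·90°
n=2: pose=(4,-2,S); sL=1/5, sR=10/37; mL=87/185, mR=1/5; mL+mR=124/185 → advance +1; mR−mL=-10/37 → turn -1·90°
n=3: pose=(4,-3,W); sL=8/25, sR=40/121; mL=1968/3025, mR=8/25; mL+mR=2936/3025 → advance +1; mR−mL=-40/121 → turn -1·90°
n=4: pose=(3,-3,N); sL=20/61, sR=4/17; mL=584/1037, mR=20/61; mL+mR=924/1037 → advance +1; mR−mL=-4/17 → turn -1·90°

0 20/61 4/17 584/1037 20/61 3 -3 N
1 40/197 40/197 80/197 40/197 3 -2 E
2 1/5 10/37 87/185 1/5 4 -2 S
3 8/25 40/121 1968/3025 8/25 4 -3 W
4 20/61 4/17 584/1037 20/61 3 -3 N
final 3 -2 E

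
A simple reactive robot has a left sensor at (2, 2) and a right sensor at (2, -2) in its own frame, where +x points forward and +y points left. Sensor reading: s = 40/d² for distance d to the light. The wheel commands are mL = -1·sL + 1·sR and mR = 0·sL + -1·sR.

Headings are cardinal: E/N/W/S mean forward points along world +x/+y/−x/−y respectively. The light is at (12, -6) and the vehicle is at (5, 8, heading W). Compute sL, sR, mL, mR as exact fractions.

left sensor world pos  = (3, 6); dL² = 225
right sensor world pos = (3, 10); dR² = 337
sL = 40/225 = 8/45
sR = 40/337 = 40/337
mL = -1·sL + 1·sR = -896/15165
mR = 0·sL + -1·sR = -40/337

8/45 40/337 -896/15165 -40/337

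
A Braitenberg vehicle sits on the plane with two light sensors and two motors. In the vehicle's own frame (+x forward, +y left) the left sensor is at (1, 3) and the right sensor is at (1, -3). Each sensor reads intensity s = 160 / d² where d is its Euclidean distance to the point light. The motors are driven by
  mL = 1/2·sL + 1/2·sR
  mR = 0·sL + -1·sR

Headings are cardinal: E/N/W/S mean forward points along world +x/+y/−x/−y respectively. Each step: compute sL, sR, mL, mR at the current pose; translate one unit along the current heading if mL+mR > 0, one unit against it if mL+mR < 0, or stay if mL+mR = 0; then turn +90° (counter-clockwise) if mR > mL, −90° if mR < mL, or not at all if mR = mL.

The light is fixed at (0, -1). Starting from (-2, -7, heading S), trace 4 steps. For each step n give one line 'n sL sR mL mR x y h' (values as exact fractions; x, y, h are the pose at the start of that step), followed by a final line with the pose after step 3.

0 16/5 80/37 496/185 -80/37 -2 -7 S
1 160/109 32/5 2144/545 -32/5 -2 -8 W
2 40/13 4 46/13 -4 -1 -8 N
3 32/5 160/121 2336/605 -160/121 -1 -9 E
final 0 -9 S

n=0: pose=(-2,-7,S); sL=16/5, sR=80/37; mL=496/185, mR=-80/37; mL+mR=96/185 → advance +1; mR−mL=-896/185 → turn -1·90°
n=1: pose=(-2,-8,W); sL=160/109, sR=32/5; mL=2144/545, mR=-32/5; mL+mR=-1344/545 → advance -1; mR−mL=-5632/545 → turn -1·90°
n=2: pose=(-1,-8,N); sL=40/13, sR=4; mL=46/13, mR=-4; mL+mR=-6/13 → advance -1; mR−mL=-98/13 → turn -1·90°
n=3: pose=(-1,-9,E); sL=32/5, sR=160/121; mL=2336/605, mR=-160/121; mL+mR=1536/605 → advance +1; mR−mL=-3136/605 → turn -1·90°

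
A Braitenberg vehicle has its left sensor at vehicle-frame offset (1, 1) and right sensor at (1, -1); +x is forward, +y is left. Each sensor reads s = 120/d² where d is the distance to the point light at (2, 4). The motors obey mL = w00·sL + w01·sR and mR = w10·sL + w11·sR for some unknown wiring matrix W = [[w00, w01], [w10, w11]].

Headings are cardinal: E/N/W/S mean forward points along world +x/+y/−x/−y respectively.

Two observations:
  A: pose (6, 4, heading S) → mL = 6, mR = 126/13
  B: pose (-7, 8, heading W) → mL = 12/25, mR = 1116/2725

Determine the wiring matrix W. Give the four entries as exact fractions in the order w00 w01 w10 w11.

0 1/2 -1/2 1

obs A: pose=(6,4,S) → sL=60/13, sR=12, mL=6, mR=126/13
obs B: pose=(-7,8,W) → sL=120/109, sR=24/25, mL=12/25, mR=1116/2725
sensor matrix S = [[60/13, 12], [120/109, 24/25]]; det S = -62208/7085
solve [mL_A; mL_B] = S·[w00; w01] and [mR_A; mR_B] = S·[w10; w11]:
  w00 = 0, w01 = 1/2, w10 = -1/2, w11 = 1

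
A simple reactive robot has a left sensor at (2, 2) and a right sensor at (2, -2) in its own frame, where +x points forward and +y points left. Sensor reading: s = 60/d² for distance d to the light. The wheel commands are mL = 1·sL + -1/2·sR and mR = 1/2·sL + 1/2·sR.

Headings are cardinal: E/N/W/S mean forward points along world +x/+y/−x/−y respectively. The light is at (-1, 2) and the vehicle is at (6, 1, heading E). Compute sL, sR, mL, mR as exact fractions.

left sensor world pos  = (8, 3); dL² = 82
right sensor world pos = (8, -1); dR² = 90
sL = 60/82 = 30/41
sR = 60/90 = 2/3
mL = 1·sL + -1/2·sR = 49/123
mR = 1/2·sL + 1/2·sR = 86/123

30/41 2/3 49/123 86/123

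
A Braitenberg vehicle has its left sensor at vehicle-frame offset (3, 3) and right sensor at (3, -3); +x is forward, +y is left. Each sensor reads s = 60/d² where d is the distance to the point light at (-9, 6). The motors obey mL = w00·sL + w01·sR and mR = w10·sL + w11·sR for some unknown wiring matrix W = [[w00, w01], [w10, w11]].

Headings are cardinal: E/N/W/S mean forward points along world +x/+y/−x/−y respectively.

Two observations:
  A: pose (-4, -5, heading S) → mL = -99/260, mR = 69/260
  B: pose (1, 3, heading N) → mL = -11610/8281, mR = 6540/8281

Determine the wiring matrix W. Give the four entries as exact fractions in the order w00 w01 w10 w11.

-1 -1/2 1/2 1/2

obs A: pose=(-4,-5,S) → sL=3/13, sR=3/10, mL=-99/260, mR=69/260
obs B: pose=(1,3,N) → sL=60/49, sR=60/169, mL=-11610/8281, mR=6540/8281
sensor matrix S = [[3/13, 3/10], [60/49, 60/169]]; det S = -30726/107653
solve [mL_A; mL_B] = S·[w00; w01] and [mR_A; mR_B] = S·[w10; w11]:
  w00 = -1, w01 = -1/2, w10 = 1/2, w11 = 1/2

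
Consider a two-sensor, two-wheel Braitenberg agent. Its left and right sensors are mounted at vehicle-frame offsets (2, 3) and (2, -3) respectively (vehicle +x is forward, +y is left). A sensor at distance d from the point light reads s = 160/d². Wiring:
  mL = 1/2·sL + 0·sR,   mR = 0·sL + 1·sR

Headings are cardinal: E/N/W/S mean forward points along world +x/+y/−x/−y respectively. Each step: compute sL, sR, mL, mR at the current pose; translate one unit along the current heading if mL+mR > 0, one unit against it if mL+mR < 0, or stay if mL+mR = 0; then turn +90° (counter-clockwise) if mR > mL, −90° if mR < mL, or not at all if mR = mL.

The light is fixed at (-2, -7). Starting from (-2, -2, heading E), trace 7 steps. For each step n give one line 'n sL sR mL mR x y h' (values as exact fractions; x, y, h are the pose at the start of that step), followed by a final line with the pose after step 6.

0 40/17 20 20/17 20 -2 -2 E
1 160/53 32/13 80/53 32/13 -1 -2 N
2 16 80/41 8 80/41 -1 -1 W
3 160/73 160/73 80/73 160/73 -2 -1 N
4 8 20/13 4 20/13 -2 0 W
5 160/97 32/17 80/97 32/17 -3 0 N
6 80/17 16/13 40/17 16/13 -3 1 W
final -4 1 N

n=0: pose=(-2,-2,E); sL=40/17, sR=20; mL=20/17, mR=20; mL+mR=360/17 → advance +1; mR−mL=320/17 → turn +1·90°
n=1: pose=(-1,-2,N); sL=160/53, sR=32/13; mL=80/53, mR=32/13; mL+mR=2736/689 → advance +1; mR−mL=656/689 → turn +1·90°
n=2: pose=(-1,-1,W); sL=16, sR=80/41; mL=8, mR=80/41; mL+mR=408/41 → advance +1; mR−mL=-248/41 → turn -1·90°
n=3: pose=(-2,-1,N); sL=160/73, sR=160/73; mL=80/73, mR=160/73; mL+mR=240/73 → advance +1; mR−mL=80/73 → turn +1·90°
n=4: pose=(-2,0,W); sL=8, sR=20/13; mL=4, mR=20/13; mL+mR=72/13 → advance +1; mR−mL=-32/13 → turn -1·90°
n=5: pose=(-3,0,N); sL=160/97, sR=32/17; mL=80/97, mR=32/17; mL+mR=4464/1649 → advance +1; mR−mL=1744/1649 → turn +1·90°
n=6: pose=(-3,1,W); sL=80/17, sR=16/13; mL=40/17, mR=16/13; mL+mR=792/221 → advance +1; mR−mL=-248/221 → turn -1·90°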